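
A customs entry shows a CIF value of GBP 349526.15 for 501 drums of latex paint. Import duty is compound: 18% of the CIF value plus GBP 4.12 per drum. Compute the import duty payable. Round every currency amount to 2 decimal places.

Ad valorem component: 349526.15 × 18% = 62914.71
Specific component: 501 × 4.12 = 2064.12
Import duty = 62914.71 + 2064.12 = 64978.83

Import duty: GBP 64978.83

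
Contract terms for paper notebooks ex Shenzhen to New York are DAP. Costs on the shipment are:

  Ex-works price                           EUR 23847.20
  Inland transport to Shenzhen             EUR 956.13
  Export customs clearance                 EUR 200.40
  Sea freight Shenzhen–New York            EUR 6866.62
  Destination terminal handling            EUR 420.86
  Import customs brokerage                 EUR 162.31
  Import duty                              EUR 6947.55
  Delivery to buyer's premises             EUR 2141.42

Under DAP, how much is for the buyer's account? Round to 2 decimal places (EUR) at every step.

DAP: the seller bears all costs to the named destination except import duty and clearance.
Seller's account: goods 23847.20 + inland to port 956.13 + export clearance 200.40 + freight 6866.62 + destination terminal 420.86 + delivery 2141.42 = 34432.63
Buyer's account: brokerage 162.31 + duty 6947.55 = 7109.86

Buyer's account: EUR 7109.86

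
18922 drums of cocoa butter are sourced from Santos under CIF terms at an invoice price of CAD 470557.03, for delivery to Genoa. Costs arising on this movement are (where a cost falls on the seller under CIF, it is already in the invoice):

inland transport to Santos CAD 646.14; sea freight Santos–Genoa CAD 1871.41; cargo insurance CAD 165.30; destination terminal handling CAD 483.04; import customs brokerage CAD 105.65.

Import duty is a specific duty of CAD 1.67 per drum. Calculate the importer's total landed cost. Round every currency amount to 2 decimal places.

Total landed cost: CAD 502745.46

CIF: the seller pays costs through ocean freight and marine insurance to the destination port.
Already in the invoice (seller's account under CIF): inland to port, freight, insurance — exclude.
The CIF price already equals the CIF value: 470557.03
Import duty = 18922 × 1.67 = 31599.74
Buyer bears: destination terminal 483.04 + brokerage 105.65 + duty 31599.74 = 32188.43
Landed cost = invoice 470557.03 + 32188.43 = 502745.46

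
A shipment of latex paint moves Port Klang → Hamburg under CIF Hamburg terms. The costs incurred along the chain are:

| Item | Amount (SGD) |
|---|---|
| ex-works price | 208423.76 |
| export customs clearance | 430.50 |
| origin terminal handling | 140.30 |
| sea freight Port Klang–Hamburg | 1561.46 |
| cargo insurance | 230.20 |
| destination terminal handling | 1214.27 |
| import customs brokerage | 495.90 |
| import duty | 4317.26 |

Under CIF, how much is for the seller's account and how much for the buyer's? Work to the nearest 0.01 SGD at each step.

Seller: SGD 210786.22; buyer: SGD 6027.43

CIF: the seller pays costs through ocean freight and marine insurance to the destination port.
Seller's account: goods 208423.76 + export clearance 430.50 + origin terminal 140.30 + freight 1561.46 + insurance 230.20 = 210786.22
Buyer's account: destination terminal 1214.27 + brokerage 495.90 + duty 4317.26 = 6027.43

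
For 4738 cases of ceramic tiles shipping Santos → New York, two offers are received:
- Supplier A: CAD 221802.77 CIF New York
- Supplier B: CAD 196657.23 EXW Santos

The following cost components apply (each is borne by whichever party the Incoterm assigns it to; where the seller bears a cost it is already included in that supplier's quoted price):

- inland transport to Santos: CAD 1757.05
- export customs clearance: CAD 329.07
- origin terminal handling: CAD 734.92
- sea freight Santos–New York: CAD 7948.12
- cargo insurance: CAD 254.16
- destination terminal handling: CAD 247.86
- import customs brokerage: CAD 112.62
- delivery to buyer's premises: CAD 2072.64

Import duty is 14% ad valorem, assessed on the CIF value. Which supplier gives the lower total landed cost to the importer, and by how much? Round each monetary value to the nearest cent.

Supplier B is cheaper by CAD 16099.33

Supplier A (CIF):
The CIF price already equals the CIF value: 221802.77
Import duty = 221802.77 × 14% = 31052.39
Buyer bears (A): 247.86 + 112.62 + 2072.64 = 2433.12
Landed cost (A) = invoice 221802.77 + 2433.12 + duty 31052.39 = 255288.28
Supplier B (EXW):
CIF value = EXW price + inland to port + export clearance + origin terminal + freight + insurance = 196657.23 + 1757.05 + 329.07 + 734.92 + 7948.12 + 254.16 = 207680.55
Import duty = 207680.55 × 14% = 29075.28
Buyer bears (B): 1757.05 + 329.07 + 734.92 + 7948.12 + 254.16 + 247.86 + 112.62 + 2072.64 = 13456.44
Landed cost (B) = invoice 196657.23 + 13456.44 + duty 29075.28 = 239188.95
Difference = |255288.28 − 239188.95| = 16099.33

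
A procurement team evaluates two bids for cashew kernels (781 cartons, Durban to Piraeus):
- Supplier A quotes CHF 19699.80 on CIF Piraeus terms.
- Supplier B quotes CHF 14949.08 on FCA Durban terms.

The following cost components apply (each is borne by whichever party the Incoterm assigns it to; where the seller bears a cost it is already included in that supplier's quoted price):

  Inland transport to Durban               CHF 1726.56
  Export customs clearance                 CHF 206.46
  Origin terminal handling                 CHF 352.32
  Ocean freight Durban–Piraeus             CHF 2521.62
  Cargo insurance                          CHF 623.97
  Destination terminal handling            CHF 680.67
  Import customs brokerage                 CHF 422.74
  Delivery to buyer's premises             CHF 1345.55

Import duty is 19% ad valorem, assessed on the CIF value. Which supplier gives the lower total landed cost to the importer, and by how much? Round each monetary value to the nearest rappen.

Supplier A (CIF):
The CIF price already equals the CIF value: 19699.80
Import duty = 19699.80 × 19% = 3742.96
Buyer bears (A): 680.67 + 422.74 + 1345.55 = 2448.96
Landed cost (A) = invoice 19699.80 + 2448.96 + duty 3742.96 = 25891.72
Supplier B (FCA):
CIF value = FCA price + origin terminal + freight + insurance = 14949.08 + 352.32 + 2521.62 + 623.97 = 18446.99
Import duty = 18446.99 × 19% = 3504.93
Buyer bears (B): 352.32 + 2521.62 + 623.97 + 680.67 + 422.74 + 1345.55 = 5946.87
Landed cost (B) = invoice 14949.08 + 5946.87 + duty 3504.93 = 24400.88
Difference = |25891.72 − 24400.88| = 1490.84

Supplier B is cheaper by CHF 1490.84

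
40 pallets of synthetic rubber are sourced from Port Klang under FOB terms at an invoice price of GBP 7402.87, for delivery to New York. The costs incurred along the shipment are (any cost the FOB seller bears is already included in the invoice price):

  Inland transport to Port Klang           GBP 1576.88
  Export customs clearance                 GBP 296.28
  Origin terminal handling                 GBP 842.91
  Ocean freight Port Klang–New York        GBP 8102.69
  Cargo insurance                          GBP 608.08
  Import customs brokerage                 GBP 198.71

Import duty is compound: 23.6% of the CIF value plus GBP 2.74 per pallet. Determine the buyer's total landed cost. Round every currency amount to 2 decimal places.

Total landed cost: GBP 20224.77

FOB: the seller bears costs until goods are on board at the origin port; the buyer bears freight, insurance and all costs thereafter.
Already in the invoice (seller's account under FOB): inland to port, export clearance, origin terminal — exclude.
CIF value = FOB price + freight + insurance = 7402.87 + 8102.69 + 608.08 = 16113.64
Ad valorem component: 16113.64 × 23.6% = 3802.82
Specific component: 40 × 2.74 = 109.60
Import duty = 3802.82 + 109.60 = 3912.42
Buyer bears: freight 8102.69 + insurance 608.08 + brokerage 198.71 + duty 3912.42 = 12821.90
Landed cost = invoice 7402.87 + 12821.90 = 20224.77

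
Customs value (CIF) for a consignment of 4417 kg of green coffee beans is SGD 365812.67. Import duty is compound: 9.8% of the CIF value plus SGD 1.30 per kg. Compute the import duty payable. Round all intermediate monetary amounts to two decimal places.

Import duty: SGD 41591.74

Ad valorem component: 365812.67 × 9.8% = 35849.64
Specific component: 4417 × 1.30 = 5742.10
Import duty = 35849.64 + 5742.10 = 41591.74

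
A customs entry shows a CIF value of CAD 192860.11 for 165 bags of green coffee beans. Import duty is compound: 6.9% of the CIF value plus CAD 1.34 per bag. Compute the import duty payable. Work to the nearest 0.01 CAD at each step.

Ad valorem component: 192860.11 × 6.9% = 13307.35
Specific component: 165 × 1.34 = 221.10
Import duty = 13307.35 + 221.10 = 13528.45

Import duty: CAD 13528.45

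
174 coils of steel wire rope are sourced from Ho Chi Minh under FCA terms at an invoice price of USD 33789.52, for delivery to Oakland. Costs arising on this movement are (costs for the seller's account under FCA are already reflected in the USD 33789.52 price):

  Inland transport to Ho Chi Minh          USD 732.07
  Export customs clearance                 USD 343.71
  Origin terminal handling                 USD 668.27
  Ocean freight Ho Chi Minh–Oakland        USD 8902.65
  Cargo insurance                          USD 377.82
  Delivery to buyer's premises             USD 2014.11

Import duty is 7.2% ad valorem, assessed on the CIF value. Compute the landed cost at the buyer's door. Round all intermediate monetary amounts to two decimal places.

FCA: the seller delivers export-cleared goods to the carrier; the buyer bears costs from that point.
Already in the invoice (seller's account under FCA): inland to port, export clearance — exclude.
CIF value = FCA price + origin terminal + freight + insurance = 33789.52 + 668.27 + 8902.65 + 377.82 = 43738.26
Import duty = 43738.26 × 7.2% = 3149.15
Buyer bears: origin terminal 668.27 + freight 8902.65 + insurance 377.82 + delivery 2014.11 + duty 3149.15 = 15112.00
Landed cost = invoice 33789.52 + 15112.00 = 48901.52

Total landed cost: USD 48901.52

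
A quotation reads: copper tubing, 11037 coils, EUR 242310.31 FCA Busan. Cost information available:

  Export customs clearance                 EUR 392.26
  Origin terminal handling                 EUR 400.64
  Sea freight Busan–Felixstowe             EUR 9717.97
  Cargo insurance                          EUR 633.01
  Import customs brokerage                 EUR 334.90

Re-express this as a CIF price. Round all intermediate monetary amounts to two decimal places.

Not relevant to the conversion: export clearance — on the seller under both FCA and CIF; already in the FCA price and stays in the CIF price. brokerage — on the buyer under both terms; not part of either seller's price.
From FCA to CIF, the seller additionally bears: origin terminal, freight, insurance.
CIF price = 242310.31 + 400.64 + 9717.97 + 633.01 = 253061.93

CIF price: EUR 253061.93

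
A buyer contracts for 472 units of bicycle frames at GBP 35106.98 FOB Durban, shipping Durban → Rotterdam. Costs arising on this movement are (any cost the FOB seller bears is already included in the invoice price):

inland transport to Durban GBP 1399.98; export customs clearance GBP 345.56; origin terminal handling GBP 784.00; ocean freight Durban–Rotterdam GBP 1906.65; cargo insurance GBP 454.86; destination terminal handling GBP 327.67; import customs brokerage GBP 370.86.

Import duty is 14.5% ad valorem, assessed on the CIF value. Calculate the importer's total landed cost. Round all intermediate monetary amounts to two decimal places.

Total landed cost: GBP 43599.95

FOB: the seller bears costs until goods are on board at the origin port; the buyer bears freight, insurance and all costs thereafter.
Already in the invoice (seller's account under FOB): inland to port, export clearance, origin terminal — exclude.
CIF value = FOB price + freight + insurance = 35106.98 + 1906.65 + 454.86 = 37468.49
Import duty = 37468.49 × 14.5% = 5432.93
Buyer bears: freight 1906.65 + insurance 454.86 + destination terminal 327.67 + brokerage 370.86 + duty 5432.93 = 8492.97
Landed cost = invoice 35106.98 + 8492.97 = 43599.95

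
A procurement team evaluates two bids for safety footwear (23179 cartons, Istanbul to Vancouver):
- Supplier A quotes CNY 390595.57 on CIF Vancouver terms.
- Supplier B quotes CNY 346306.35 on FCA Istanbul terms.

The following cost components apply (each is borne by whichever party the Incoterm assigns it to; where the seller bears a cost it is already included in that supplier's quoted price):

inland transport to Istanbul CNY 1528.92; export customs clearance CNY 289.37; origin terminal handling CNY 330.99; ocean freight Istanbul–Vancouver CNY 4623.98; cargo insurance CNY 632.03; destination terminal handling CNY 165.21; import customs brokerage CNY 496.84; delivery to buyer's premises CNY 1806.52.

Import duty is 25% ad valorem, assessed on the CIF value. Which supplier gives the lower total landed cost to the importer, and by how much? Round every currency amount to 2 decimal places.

Supplier B is cheaper by CNY 48377.77

Supplier A (CIF):
The CIF price already equals the CIF value: 390595.57
Import duty = 390595.57 × 25% = 97648.89
Buyer bears (A): 165.21 + 496.84 + 1806.52 = 2468.57
Landed cost (A) = invoice 390595.57 + 2468.57 + duty 97648.89 = 490713.03
Supplier B (FCA):
CIF value = FCA price + origin terminal + freight + insurance = 346306.35 + 330.99 + 4623.98 + 632.03 = 351893.35
Import duty = 351893.35 × 25% = 87973.34
Buyer bears (B): 330.99 + 4623.98 + 632.03 + 165.21 + 496.84 + 1806.52 = 8055.57
Landed cost (B) = invoice 346306.35 + 8055.57 + duty 87973.34 = 442335.26
Difference = |490713.03 − 442335.26| = 48377.77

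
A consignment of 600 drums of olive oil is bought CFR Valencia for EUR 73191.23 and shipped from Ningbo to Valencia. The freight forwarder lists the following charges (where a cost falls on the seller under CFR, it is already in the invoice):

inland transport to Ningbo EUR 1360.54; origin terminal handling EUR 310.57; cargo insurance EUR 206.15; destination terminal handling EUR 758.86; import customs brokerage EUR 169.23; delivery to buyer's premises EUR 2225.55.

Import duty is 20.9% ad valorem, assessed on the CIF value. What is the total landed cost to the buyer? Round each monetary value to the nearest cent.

Total landed cost: EUR 91891.07

CFR: the seller pays costs through ocean freight to the destination port, but not insurance.
Already in the invoice (seller's account under CFR): inland to port, origin terminal — exclude.
CIF value = CFR price + insurance = 73191.23 + 206.15 = 73397.38
Import duty = 73397.38 × 20.9% = 15340.05
Buyer bears: insurance 206.15 + destination terminal 758.86 + brokerage 169.23 + delivery 2225.55 + duty 15340.05 = 18699.84
Landed cost = invoice 73191.23 + 18699.84 = 91891.07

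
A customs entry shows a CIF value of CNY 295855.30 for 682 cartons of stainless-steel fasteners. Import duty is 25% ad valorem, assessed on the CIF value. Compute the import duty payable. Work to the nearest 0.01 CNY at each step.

Import duty: CNY 73963.83

Import duty = 295855.30 × 25% = 73963.83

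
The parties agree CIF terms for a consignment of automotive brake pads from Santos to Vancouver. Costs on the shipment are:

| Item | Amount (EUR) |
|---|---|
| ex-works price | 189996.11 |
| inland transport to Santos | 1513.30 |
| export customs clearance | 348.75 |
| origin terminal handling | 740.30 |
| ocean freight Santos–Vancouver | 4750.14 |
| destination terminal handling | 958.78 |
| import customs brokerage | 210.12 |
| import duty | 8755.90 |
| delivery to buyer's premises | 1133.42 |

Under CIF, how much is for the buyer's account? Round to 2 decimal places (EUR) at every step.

CIF: the seller pays costs through ocean freight and marine insurance to the destination port.
Seller's account: goods 189996.11 + inland to port 1513.30 + export clearance 348.75 + origin terminal 740.30 + freight 4750.14 = 197348.60
Buyer's account: destination terminal 958.78 + brokerage 210.12 + duty 8755.90 + delivery 1133.42 = 11058.22

Buyer's account: EUR 11058.22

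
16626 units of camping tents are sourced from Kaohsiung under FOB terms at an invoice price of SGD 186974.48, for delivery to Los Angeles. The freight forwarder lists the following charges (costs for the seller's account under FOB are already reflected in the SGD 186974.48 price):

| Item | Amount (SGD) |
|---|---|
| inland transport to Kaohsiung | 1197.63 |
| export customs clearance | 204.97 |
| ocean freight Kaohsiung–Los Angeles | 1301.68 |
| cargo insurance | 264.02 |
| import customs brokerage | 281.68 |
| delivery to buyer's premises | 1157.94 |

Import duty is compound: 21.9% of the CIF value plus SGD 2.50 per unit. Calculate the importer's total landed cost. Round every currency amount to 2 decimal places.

Total landed cost: SGD 272835.10

FOB: the seller bears costs until goods are on board at the origin port; the buyer bears freight, insurance and all costs thereafter.
Already in the invoice (seller's account under FOB): inland to port, export clearance — exclude.
CIF value = FOB price + freight + insurance = 186974.48 + 1301.68 + 264.02 = 188540.18
Ad valorem component: 188540.18 × 21.9% = 41290.30
Specific component: 16626 × 2.50 = 41565.00
Import duty = 41290.30 + 41565.00 = 82855.30
Buyer bears: freight 1301.68 + insurance 264.02 + brokerage 281.68 + delivery 1157.94 + duty 82855.30 = 85860.62
Landed cost = invoice 186974.48 + 85860.62 = 272835.10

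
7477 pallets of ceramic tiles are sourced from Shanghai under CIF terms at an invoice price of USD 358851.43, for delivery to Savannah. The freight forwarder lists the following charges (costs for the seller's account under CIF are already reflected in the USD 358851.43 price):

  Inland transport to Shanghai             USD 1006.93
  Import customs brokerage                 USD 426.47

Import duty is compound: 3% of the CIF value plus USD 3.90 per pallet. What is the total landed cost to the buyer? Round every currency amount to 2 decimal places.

CIF: the seller pays costs through ocean freight and marine insurance to the destination port.
Already in the invoice (seller's account under CIF): inland to port — exclude.
The CIF price already equals the CIF value: 358851.43
Ad valorem component: 358851.43 × 3% = 10765.54
Specific component: 7477 × 3.90 = 29160.30
Import duty = 10765.54 + 29160.30 = 39925.84
Buyer bears: brokerage 426.47 + duty 39925.84 = 40352.31
Landed cost = invoice 358851.43 + 40352.31 = 399203.74

Total landed cost: USD 399203.74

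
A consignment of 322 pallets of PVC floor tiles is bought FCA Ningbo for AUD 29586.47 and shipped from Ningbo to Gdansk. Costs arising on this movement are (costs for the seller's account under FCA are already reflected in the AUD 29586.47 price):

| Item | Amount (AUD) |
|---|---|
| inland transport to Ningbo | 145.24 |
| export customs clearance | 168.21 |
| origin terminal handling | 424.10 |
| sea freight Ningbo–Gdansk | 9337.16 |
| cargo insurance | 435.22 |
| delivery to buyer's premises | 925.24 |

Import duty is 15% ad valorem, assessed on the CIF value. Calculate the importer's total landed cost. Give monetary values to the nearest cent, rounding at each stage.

Total landed cost: AUD 46675.63

FCA: the seller delivers export-cleared goods to the carrier; the buyer bears costs from that point.
Already in the invoice (seller's account under FCA): inland to port, export clearance — exclude.
CIF value = FCA price + origin terminal + freight + insurance = 29586.47 + 424.10 + 9337.16 + 435.22 = 39782.95
Import duty = 39782.95 × 15% = 5967.44
Buyer bears: origin terminal 424.10 + freight 9337.16 + insurance 435.22 + delivery 925.24 + duty 5967.44 = 17089.16
Landed cost = invoice 29586.47 + 17089.16 = 46675.63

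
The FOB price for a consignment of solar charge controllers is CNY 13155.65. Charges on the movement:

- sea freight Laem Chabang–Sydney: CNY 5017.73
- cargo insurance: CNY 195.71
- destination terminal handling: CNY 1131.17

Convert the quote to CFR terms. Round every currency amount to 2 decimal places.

Not relevant to the conversion: destination terminal, insurance — on the buyer under both terms; not part of either seller's price.
From FOB to CFR, the seller additionally bears: freight.
CFR price = 13155.65 + 5017.73 = 18173.38

CFR price: CNY 18173.38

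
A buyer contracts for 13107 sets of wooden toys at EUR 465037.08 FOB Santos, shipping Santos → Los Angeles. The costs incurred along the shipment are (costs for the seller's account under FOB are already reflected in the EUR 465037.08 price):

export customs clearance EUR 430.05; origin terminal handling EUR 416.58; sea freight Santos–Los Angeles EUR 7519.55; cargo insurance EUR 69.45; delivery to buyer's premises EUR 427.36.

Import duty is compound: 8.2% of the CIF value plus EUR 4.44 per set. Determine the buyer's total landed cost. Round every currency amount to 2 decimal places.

Total landed cost: EUR 570003.86

FOB: the seller bears costs until goods are on board at the origin port; the buyer bears freight, insurance and all costs thereafter.
Already in the invoice (seller's account under FOB): export clearance, origin terminal — exclude.
CIF value = FOB price + freight + insurance = 465037.08 + 7519.55 + 69.45 = 472626.08
Ad valorem component: 472626.08 × 8.2% = 38755.34
Specific component: 13107 × 4.44 = 58195.08
Import duty = 38755.34 + 58195.08 = 96950.42
Buyer bears: freight 7519.55 + insurance 69.45 + delivery 427.36 + duty 96950.42 = 104966.78
Landed cost = invoice 465037.08 + 104966.78 = 570003.86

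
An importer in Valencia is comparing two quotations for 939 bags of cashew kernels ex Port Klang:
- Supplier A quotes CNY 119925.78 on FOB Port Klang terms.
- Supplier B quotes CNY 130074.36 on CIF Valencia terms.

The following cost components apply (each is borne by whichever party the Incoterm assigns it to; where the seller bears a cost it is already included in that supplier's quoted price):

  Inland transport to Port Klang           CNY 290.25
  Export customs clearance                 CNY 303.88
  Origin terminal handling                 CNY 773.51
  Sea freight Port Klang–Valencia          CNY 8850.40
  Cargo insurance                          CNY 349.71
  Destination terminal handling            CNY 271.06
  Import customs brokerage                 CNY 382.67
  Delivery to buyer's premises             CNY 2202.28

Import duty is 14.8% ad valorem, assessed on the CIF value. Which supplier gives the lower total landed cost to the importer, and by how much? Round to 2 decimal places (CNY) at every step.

Supplier A (FOB):
CIF value = FOB price + freight + insurance = 119925.78 + 8850.40 + 349.71 = 129125.89
Import duty = 129125.89 × 14.8% = 19110.63
Buyer bears (A): 8850.40 + 349.71 + 271.06 + 382.67 + 2202.28 = 12056.12
Landed cost (A) = invoice 119925.78 + 12056.12 + duty 19110.63 = 151092.53
Supplier B (CIF):
The CIF price already equals the CIF value: 130074.36
Import duty = 130074.36 × 14.8% = 19251.01
Buyer bears (B): 271.06 + 382.67 + 2202.28 = 2856.01
Landed cost (B) = invoice 130074.36 + 2856.01 + duty 19251.01 = 152181.38
Difference = |151092.53 − 152181.38| = 1088.85

Supplier A is cheaper by CNY 1088.85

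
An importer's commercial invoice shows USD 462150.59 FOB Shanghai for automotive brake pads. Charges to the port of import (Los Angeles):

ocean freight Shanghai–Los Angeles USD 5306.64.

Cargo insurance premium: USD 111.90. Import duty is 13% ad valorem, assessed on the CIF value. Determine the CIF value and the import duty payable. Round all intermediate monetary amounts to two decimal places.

CIF value: USD 467569.13; import duty: USD 60783.99

CIF = FOB price + freight + insurance
CIF = 462150.59 + 5306.64 + 111.90 = 467569.13
Import duty = 467569.13 × 13% = 60783.99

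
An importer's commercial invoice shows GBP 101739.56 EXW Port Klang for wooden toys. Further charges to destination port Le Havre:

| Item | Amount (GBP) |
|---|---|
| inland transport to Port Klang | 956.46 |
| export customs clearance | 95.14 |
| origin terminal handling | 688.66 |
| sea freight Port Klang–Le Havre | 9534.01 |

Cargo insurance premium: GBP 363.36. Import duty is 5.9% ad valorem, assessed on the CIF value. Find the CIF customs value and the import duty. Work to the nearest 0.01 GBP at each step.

CIF value: GBP 113377.19; import duty: GBP 6689.25

CIF = EXW price + pre-shipment costs + freight + insurance
CIF = 101739.56 + 956.46 + 95.14 + 688.66 + 9534.01 + 363.36 = 113377.19
Import duty = 113377.19 × 5.9% = 6689.25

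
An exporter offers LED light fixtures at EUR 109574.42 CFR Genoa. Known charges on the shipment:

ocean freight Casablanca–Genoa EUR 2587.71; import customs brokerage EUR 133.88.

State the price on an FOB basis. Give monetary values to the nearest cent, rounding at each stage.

FOB price: EUR 106986.71

Not relevant to the conversion: brokerage — on the buyer under both terms; not part of either seller's price.
From CFR to FOB, the seller no longer bears: freight.
FOB price = 109574.42 − 2587.71 = 106986.71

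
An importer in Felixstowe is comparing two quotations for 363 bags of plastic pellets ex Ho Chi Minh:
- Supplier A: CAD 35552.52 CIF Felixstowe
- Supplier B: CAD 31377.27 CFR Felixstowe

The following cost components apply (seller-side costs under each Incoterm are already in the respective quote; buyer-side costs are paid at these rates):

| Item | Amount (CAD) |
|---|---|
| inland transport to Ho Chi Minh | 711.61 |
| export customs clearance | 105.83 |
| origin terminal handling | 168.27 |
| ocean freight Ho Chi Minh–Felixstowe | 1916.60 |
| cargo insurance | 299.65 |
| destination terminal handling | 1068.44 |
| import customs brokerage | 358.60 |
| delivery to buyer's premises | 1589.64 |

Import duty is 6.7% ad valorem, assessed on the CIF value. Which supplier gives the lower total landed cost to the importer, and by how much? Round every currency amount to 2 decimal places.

Supplier A (CIF):
The CIF price already equals the CIF value: 35552.52
Import duty = 35552.52 × 6.7% = 2382.02
Buyer bears (A): 1068.44 + 358.60 + 1589.64 = 3016.68
Landed cost (A) = invoice 35552.52 + 3016.68 + duty 2382.02 = 40951.22
Supplier B (CFR):
CIF value = CFR price + insurance = 31377.27 + 299.65 = 31676.92
Import duty = 31676.92 × 6.7% = 2122.35
Buyer bears (B): 299.65 + 1068.44 + 358.60 + 1589.64 = 3316.33
Landed cost (B) = invoice 31377.27 + 3316.33 + duty 2122.35 = 36815.95
Difference = |40951.22 − 36815.95| = 4135.27

Supplier B is cheaper by CAD 4135.27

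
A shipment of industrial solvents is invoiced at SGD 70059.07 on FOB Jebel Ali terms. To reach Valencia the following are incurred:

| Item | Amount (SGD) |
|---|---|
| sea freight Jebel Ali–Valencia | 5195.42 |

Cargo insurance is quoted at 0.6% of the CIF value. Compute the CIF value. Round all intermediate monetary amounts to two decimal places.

Let C be the CIF value. C = FOB price + freight + 0.6% × C
C − 0.6% × C = 70059.07 + 5195.42
0.994 × C = 75254.49
C = 75254.49 / 0.994 = 75708.74
Insurance premium = 0.6% × 75708.74 = 454.25

CIF value: SGD 75708.74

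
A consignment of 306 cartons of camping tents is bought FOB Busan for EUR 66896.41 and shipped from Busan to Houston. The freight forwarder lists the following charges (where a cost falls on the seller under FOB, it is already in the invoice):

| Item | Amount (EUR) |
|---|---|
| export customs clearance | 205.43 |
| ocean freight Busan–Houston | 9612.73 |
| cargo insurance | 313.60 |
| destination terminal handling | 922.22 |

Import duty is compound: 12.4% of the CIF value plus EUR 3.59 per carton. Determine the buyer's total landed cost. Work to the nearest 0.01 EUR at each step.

Total landed cost: EUR 88369.52

FOB: the seller bears costs until goods are on board at the origin port; the buyer bears freight, insurance and all costs thereafter.
Already in the invoice (seller's account under FOB): export clearance — exclude.
CIF value = FOB price + freight + insurance = 66896.41 + 9612.73 + 313.60 = 76822.74
Ad valorem component: 76822.74 × 12.4% = 9526.02
Specific component: 306 × 3.59 = 1098.54
Import duty = 9526.02 + 1098.54 = 10624.56
Buyer bears: freight 9612.73 + insurance 313.60 + destination terminal 922.22 + duty 10624.56 = 21473.11
Landed cost = invoice 66896.41 + 21473.11 = 88369.52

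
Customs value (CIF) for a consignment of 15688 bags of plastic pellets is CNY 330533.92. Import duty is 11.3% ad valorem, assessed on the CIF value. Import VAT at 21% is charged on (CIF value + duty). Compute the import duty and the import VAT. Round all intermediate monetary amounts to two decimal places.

Import duty: CNY 37350.33; import VAT: CNY 77255.69

Import duty = 330533.92 × 11.3% = 37350.33
VAT base = CIF + duty = 330533.92 + 37350.33 = 367884.25
Import VAT = 367884.25 × 21% = 77255.69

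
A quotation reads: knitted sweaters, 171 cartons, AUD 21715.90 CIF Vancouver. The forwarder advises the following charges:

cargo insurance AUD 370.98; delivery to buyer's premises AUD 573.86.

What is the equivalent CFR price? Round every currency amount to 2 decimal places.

CFR price: AUD 21344.92

Not relevant to the conversion: delivery — on the buyer under both terms; not part of either seller's price.
From CIF to CFR, the seller no longer bears: insurance.
CFR price = 21715.90 − 370.98 = 21344.92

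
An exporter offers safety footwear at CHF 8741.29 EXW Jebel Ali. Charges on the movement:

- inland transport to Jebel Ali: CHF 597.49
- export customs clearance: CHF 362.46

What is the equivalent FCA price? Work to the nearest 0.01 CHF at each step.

FCA price: CHF 9701.24

From EXW to FCA, the seller additionally bears: inland to port, export clearance.
FCA price = 8741.29 + 597.49 + 362.46 = 9701.24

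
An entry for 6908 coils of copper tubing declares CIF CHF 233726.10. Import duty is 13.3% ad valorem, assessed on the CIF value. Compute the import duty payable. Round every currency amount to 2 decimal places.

Import duty: CHF 31085.57

Import duty = 233726.10 × 13.3% = 31085.57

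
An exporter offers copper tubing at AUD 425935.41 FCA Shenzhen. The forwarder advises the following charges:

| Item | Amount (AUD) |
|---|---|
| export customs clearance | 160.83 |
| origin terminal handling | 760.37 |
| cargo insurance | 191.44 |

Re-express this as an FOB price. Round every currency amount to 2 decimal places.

Not relevant to the conversion: export clearance — on the seller under both FCA and FOB; already in the FCA price and stays in the FOB price. insurance — on the buyer under both terms; not part of either seller's price.
From FCA to FOB, the seller additionally bears: origin terminal.
FOB price = 425935.41 + 760.37 = 426695.78

FOB price: AUD 426695.78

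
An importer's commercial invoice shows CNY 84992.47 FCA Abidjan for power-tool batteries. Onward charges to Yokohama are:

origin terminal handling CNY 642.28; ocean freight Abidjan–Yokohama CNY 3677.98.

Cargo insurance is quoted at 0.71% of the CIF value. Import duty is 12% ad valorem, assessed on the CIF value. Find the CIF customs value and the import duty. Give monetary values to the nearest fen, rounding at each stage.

Let C be the CIF value. C = FCA price + pre-shipment costs + freight + 0.71% × C
C − 0.71% × C = 84992.47 + 642.28 + 3677.98
0.9929 × C = 89312.73
C = 89312.73 / 0.9929 = 89951.38
Insurance premium = 0.71% × 89951.38 = 638.65
Import duty = 89951.38 × 12% = 10794.17

CIF value: CNY 89951.38; import duty: CNY 10794.17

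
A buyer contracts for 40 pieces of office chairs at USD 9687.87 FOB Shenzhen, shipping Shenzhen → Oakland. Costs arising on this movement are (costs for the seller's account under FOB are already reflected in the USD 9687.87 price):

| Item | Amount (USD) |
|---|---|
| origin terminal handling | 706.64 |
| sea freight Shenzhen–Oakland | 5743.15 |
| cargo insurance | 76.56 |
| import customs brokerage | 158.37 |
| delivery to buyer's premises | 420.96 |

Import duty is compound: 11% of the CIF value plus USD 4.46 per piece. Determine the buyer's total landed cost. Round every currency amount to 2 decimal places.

Total landed cost: USD 17971.14

FOB: the seller bears costs until goods are on board at the origin port; the buyer bears freight, insurance and all costs thereafter.
Already in the invoice (seller's account under FOB): origin terminal — exclude.
CIF value = FOB price + freight + insurance = 9687.87 + 5743.15 + 76.56 = 15507.58
Ad valorem component: 15507.58 × 11% = 1705.83
Specific component: 40 × 4.46 = 178.40
Import duty = 1705.83 + 178.40 = 1884.23
Buyer bears: freight 5743.15 + insurance 76.56 + brokerage 158.37 + delivery 420.96 + duty 1884.23 = 8283.27
Landed cost = invoice 9687.87 + 8283.27 = 17971.14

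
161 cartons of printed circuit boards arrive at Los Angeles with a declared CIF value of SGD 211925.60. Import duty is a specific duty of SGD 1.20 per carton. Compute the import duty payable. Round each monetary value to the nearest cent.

Import duty = 161 × 1.20 = 193.20

Import duty: SGD 193.20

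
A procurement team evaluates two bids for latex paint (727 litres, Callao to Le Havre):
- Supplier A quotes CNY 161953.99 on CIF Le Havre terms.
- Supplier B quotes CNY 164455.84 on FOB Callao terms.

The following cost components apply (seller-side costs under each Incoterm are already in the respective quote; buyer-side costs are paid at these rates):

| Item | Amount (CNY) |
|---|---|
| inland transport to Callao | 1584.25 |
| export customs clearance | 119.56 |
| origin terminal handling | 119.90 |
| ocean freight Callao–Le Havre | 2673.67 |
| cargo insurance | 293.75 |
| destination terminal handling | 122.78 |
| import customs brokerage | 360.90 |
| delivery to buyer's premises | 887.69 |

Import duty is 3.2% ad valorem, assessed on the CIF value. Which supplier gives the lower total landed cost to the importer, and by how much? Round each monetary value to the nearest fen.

Supplier A (CIF):
The CIF price already equals the CIF value: 161953.99
Import duty = 161953.99 × 3.2% = 5182.53
Buyer bears (A): 122.78 + 360.90 + 887.69 = 1371.37
Landed cost (A) = invoice 161953.99 + 1371.37 + duty 5182.53 = 168507.89
Supplier B (FOB):
CIF value = FOB price + freight + insurance = 164455.84 + 2673.67 + 293.75 = 167423.26
Import duty = 167423.26 × 3.2% = 5357.54
Buyer bears (B): 2673.67 + 293.75 + 122.78 + 360.90 + 887.69 = 4338.79
Landed cost (B) = invoice 164455.84 + 4338.79 + duty 5357.54 = 174152.17
Difference = |168507.89 − 174152.17| = 5644.28

Supplier A is cheaper by CNY 5644.28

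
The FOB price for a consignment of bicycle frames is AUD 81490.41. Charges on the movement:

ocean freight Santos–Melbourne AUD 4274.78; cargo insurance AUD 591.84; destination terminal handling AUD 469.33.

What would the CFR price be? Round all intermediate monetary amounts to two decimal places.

Not relevant to the conversion: destination terminal, insurance — on the buyer under both terms; not part of either seller's price.
From FOB to CFR, the seller additionally bears: freight.
CFR price = 81490.41 + 4274.78 = 85765.19

CFR price: AUD 85765.19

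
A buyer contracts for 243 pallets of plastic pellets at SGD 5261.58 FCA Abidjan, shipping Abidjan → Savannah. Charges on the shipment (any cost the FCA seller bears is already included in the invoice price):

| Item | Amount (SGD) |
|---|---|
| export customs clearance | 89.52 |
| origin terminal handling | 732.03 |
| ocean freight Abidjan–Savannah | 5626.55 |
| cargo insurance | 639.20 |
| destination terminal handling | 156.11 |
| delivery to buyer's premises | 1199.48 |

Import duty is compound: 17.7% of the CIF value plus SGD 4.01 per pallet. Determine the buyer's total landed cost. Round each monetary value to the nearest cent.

Total landed cost: SGD 16759.29

FCA: the seller delivers export-cleared goods to the carrier; the buyer bears costs from that point.
Already in the invoice (seller's account under FCA): export clearance — exclude.
CIF value = FCA price + origin terminal + freight + insurance = 5261.58 + 732.03 + 5626.55 + 639.20 = 12259.36
Ad valorem component: 12259.36 × 17.7% = 2169.91
Specific component: 243 × 4.01 = 974.43
Import duty = 2169.91 + 974.43 = 3144.34
Buyer bears: origin terminal 732.03 + freight 5626.55 + insurance 639.20 + destination terminal 156.11 + delivery 1199.48 + duty 3144.34 = 11497.71
Landed cost = invoice 5261.58 + 11497.71 = 16759.29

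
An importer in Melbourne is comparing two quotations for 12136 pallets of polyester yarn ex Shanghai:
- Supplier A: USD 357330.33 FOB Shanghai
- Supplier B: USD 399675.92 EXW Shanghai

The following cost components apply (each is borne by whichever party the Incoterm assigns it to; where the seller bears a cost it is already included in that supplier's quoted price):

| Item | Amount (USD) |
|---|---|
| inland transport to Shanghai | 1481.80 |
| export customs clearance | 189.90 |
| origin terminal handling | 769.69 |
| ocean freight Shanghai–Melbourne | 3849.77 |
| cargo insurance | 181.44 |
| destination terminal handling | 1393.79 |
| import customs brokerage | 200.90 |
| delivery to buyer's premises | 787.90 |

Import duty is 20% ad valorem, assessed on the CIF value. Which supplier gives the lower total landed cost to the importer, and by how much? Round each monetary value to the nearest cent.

Supplier A (FOB):
CIF value = FOB price + freight + insurance = 357330.33 + 3849.77 + 181.44 = 361361.54
Import duty = 361361.54 × 20% = 72272.31
Buyer bears (A): 3849.77 + 181.44 + 1393.79 + 200.90 + 787.90 = 6413.80
Landed cost (A) = invoice 357330.33 + 6413.80 + duty 72272.31 = 436016.44
Supplier B (EXW):
CIF value = EXW price + inland to port + export clearance + origin terminal + freight + insurance = 399675.92 + 1481.80 + 189.90 + 769.69 + 3849.77 + 181.44 = 406148.52
Import duty = 406148.52 × 20% = 81229.70
Buyer bears (B): 1481.80 + 189.90 + 769.69 + 3849.77 + 181.44 + 1393.79 + 200.90 + 787.90 = 8855.19
Landed cost (B) = invoice 399675.92 + 8855.19 + duty 81229.70 = 489760.81
Difference = |436016.44 − 489760.81| = 53744.37

Supplier A is cheaper by USD 53744.37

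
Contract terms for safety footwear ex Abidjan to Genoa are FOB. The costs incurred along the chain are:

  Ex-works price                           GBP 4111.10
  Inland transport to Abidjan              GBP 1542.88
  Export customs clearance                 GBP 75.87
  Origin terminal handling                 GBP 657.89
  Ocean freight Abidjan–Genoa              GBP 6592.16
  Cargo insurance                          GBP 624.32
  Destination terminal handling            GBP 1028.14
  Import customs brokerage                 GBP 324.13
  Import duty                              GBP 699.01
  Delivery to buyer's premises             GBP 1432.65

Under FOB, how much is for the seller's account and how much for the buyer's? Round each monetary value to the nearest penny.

FOB: the seller bears costs until goods are on board at the origin port; the buyer bears freight, insurance and all costs thereafter.
Seller's account: goods 4111.10 + inland to port 1542.88 + export clearance 75.87 + origin terminal 657.89 = 6387.74
Buyer's account: freight 6592.16 + insurance 624.32 + destination terminal 1028.14 + brokerage 324.13 + duty 699.01 + delivery 1432.65 = 10700.41

Seller: GBP 6387.74; buyer: GBP 10700.41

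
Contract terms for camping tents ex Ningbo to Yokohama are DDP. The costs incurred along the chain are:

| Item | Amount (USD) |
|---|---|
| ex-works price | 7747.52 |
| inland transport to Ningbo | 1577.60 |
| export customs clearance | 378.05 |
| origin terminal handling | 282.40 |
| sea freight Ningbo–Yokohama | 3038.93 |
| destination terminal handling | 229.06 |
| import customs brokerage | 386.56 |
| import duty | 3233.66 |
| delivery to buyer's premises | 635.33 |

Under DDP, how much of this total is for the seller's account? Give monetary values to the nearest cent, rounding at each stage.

DDP: the seller bears all costs including import duty.
Seller's account: goods 7747.52 + inland to port 1577.60 + export clearance 378.05 + origin terminal 282.40 + freight 3038.93 + destination terminal 229.06 + brokerage 386.56 + duty 3233.66 + delivery 635.33 = 17509.11
Buyer's account: 0.00

Seller's account: USD 17509.11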